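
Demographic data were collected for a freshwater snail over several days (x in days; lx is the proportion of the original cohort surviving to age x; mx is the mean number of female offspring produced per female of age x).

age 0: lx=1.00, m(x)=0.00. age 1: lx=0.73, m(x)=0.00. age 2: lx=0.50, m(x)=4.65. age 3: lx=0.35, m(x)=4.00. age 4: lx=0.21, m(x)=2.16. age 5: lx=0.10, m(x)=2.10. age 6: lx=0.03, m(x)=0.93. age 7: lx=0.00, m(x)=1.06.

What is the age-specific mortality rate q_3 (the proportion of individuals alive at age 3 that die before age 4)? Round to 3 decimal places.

0.400

q_3 = (l_3 − l_4) / l_3 = (0.35 − 0.21) / 0.35
     = 0.14 / 0.35 = 0.4 → 0.400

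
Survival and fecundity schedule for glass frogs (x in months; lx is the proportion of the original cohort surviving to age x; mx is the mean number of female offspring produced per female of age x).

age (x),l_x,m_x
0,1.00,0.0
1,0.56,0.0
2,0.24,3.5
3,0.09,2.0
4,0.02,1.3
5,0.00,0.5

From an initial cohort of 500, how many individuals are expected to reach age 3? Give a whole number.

45

Expected survivors = N0 · l_3 = 500 × 0.09 = 45 → 45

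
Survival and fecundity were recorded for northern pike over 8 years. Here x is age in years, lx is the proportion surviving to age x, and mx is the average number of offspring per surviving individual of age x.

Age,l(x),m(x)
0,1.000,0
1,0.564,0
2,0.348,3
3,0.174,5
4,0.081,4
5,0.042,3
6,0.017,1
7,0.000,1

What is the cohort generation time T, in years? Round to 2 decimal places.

lx·mx: 0, 0, 1.044, 0.87, 0.324, 0.126, 0.017, 0 → R0 = 2.381
x·lx·mx: 0, 0, 2.088, 2.61, 1.296, 0.63, 0.102, 0 → Σ = 6.726
T = 6.726 / 2.381 = 2.824864… → 2.82

2.82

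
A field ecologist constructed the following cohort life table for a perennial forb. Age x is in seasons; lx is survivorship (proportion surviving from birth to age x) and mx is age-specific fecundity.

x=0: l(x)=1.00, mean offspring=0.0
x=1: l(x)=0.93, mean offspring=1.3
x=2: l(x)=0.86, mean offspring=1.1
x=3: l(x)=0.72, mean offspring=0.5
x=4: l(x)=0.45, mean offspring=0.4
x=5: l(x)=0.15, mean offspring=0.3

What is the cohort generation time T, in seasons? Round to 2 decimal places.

lx·mx: 0, 1.209, 0.946, 0.36, 0.18, 0.045 → R0 = 2.74
x·lx·mx: 0, 1.209, 1.892, 1.08, 0.72, 0.225 → Σ = 5.126
T = 5.126 / 2.74 = 1.870803… → 1.87

1.87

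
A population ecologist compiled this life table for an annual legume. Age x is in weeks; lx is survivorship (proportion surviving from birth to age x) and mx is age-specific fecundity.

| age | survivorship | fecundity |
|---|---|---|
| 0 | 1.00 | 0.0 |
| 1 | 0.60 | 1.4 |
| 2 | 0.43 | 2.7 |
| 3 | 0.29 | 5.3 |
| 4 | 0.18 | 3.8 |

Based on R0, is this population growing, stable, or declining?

R0 = Σ lx·mx = 0 + 0.84 + 1.161 + 1.537 + 0.684 = 4.222
R0 > 1, so the population is growing.

growing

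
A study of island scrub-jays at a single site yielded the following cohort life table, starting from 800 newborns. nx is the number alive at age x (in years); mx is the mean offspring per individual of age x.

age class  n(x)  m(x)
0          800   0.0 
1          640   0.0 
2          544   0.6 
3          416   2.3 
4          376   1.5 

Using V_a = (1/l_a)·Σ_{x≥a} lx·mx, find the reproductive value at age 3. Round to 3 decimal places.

3.656

lx = nx/n0 = nx/800: 1, 0.8, 0.68, 0.52, 0.47
lx·mx for x ≥ 3: 1.196, 0.705 → sum = 1.901
V_3 = 1.901 / l_3 = 1.901 / 0.52 = 3.655769… → 3.656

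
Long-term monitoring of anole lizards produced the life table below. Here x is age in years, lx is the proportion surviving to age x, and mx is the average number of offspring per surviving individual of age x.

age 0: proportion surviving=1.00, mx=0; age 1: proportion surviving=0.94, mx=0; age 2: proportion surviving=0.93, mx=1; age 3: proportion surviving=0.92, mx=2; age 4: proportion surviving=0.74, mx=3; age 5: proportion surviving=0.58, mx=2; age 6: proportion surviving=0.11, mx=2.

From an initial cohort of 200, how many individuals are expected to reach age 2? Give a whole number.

186

Expected survivors = N0 · l_2 = 200 × 0.93 = 186 → 186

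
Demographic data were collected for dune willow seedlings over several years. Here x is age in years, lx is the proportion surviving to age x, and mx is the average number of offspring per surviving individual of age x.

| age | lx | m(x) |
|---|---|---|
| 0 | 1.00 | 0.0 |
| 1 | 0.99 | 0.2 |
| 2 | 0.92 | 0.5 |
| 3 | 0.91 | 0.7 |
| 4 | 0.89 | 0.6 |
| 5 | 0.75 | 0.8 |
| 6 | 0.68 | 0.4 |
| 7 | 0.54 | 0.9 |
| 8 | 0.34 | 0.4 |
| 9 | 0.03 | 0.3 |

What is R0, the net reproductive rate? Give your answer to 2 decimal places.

lx·mx by age: 0, 0.198, 0.46, 0.637, 0.534, 0.6, 0.272, 0.486, 0.136, 0.009
R0 = Σ lx·mx = 3.332 → 3.33

3.33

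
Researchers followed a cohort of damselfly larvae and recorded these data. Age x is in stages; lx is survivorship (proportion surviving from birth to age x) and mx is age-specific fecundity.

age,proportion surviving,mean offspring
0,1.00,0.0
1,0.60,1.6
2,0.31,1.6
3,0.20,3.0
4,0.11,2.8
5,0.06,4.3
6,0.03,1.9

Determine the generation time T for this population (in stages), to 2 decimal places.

2.47

lx·mx: 0, 0.96, 0.496, 0.6, 0.308, 0.258, 0.057 → R0 = 2.679
x·lx·mx: 0, 0.96, 0.992, 1.8, 1.232, 1.29, 0.342 → Σ = 6.616
T = 6.616 / 2.679 = 2.469578… → 2.47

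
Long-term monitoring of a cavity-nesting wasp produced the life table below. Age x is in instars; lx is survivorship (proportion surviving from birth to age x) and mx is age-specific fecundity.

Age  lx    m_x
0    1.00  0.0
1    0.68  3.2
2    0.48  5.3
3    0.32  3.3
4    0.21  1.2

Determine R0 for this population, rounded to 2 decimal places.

6.03

lx·mx by age: 0, 2.176, 2.544, 1.056, 0.252
R0 = Σ lx·mx = 6.028 → 6.03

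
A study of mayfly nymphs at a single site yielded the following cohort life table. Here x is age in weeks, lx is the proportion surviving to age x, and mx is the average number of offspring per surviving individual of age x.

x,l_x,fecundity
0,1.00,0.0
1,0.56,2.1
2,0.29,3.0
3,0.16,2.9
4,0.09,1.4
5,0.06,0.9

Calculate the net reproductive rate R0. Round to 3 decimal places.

2.690

lx·mx by age: 0, 1.176, 0.87, 0.464, 0.126, 0.054
R0 = Σ lx·mx = 2.69 → 2.690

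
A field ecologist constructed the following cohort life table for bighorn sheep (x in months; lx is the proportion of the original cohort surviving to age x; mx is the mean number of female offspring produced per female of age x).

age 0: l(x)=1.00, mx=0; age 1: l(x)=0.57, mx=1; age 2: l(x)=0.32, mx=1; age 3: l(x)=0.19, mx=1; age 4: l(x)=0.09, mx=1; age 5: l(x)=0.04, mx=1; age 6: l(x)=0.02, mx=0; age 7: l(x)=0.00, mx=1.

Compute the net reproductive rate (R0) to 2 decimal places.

1.21

lx·mx by age: 0, 0.57, 0.32, 0.19, 0.09, 0.04, 0, 0
R0 = Σ lx·mx = 1.21 → 1.21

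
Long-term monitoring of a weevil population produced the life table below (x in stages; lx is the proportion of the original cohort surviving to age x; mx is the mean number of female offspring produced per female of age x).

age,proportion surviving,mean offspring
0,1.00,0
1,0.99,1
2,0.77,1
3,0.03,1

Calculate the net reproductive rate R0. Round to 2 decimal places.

lx·mx by age: 0, 0.99, 0.77, 0.03
R0 = Σ lx·mx = 1.79 → 1.79

1.79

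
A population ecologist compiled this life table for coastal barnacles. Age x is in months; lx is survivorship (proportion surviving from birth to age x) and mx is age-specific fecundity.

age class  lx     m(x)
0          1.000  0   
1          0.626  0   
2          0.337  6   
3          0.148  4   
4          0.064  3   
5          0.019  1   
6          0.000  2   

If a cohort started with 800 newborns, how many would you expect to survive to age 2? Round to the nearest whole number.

270

Expected survivors = N0 · l_2 = 800 × 0.337 = 269.6 → 270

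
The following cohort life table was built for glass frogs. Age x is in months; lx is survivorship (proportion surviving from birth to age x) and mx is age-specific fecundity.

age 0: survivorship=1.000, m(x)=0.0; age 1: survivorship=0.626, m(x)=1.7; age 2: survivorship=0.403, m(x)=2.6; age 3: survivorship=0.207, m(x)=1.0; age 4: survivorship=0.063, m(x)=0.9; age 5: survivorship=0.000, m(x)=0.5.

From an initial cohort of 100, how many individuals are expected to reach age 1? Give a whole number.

Expected survivors = N0 · l_1 = 100 × 0.626 = 62.6 → 63

63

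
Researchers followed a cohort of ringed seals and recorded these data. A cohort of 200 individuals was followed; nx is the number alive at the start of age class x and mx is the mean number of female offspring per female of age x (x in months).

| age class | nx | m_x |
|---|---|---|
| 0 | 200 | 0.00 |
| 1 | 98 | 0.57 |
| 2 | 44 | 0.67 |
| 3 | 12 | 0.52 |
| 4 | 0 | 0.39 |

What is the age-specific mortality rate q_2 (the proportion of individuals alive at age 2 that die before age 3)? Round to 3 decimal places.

lx = nx/n0 = nx/200: 1, 0.49, 0.22, 0.06, 0
q_2 = (l_2 − l_3) / l_2 = (0.22 − 0.06) / 0.22
     = 0.16 / 0.22 = 0.727273… → 0.727

0.727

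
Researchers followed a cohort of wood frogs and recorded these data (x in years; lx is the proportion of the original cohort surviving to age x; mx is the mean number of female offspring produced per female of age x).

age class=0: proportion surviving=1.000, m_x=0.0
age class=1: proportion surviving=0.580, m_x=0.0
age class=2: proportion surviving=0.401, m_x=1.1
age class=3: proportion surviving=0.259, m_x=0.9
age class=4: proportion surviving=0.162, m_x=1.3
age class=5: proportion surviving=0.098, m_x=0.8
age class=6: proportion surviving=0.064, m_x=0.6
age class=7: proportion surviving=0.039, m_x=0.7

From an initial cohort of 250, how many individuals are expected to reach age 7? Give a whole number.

Expected survivors = N0 · l_7 = 250 × 0.039 = 9.75 → 10

10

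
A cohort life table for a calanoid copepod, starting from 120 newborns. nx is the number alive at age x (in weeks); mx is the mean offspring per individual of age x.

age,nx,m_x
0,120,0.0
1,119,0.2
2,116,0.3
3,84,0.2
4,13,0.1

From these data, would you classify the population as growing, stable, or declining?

lx = nx/n0 = nx/120: 1, 0.99167…, 0.96667…, 0.7, 0.10833…
R0 = Σ lx·mx = 0 + 0.198333… + 0.29… + 0.14 + 0.010833… = 0.639167…
R0 < 1, so the population is declining.

declining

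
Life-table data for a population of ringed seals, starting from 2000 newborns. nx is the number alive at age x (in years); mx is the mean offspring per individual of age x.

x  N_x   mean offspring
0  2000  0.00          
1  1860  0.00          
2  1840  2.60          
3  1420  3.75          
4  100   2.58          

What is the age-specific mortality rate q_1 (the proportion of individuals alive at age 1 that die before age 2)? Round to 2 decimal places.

lx = nx/n0 = nx/2000: 1, 0.93, 0.92, 0.71, 0.05
q_1 = (l_1 − l_2) / l_1 = (0.93 − 0.92) / 0.93
     = 0.01 / 0.93 = 0.010753… → 0.01

0.01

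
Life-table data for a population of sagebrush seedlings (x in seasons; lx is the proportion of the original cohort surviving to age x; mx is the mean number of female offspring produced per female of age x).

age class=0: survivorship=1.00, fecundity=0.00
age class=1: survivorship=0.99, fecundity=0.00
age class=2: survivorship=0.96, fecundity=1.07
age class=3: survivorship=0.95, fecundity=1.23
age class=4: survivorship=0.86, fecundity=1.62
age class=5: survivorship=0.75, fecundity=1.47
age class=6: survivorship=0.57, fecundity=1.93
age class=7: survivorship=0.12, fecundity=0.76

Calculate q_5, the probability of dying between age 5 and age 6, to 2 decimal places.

q_5 = (l_5 − l_6) / l_5 = (0.75 − 0.57) / 0.75
     = 0.18 / 0.75 = 0.24 → 0.24

0.24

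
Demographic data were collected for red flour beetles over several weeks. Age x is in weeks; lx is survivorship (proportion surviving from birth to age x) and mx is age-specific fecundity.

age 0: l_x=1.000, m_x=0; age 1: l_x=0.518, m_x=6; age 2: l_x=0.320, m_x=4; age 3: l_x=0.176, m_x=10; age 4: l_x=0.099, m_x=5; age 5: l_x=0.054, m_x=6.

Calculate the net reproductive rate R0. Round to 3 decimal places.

6.967

lx·mx by age: 0, 3.108, 1.28, 1.76, 0.495, 0.324
R0 = Σ lx·mx = 6.967 → 6.967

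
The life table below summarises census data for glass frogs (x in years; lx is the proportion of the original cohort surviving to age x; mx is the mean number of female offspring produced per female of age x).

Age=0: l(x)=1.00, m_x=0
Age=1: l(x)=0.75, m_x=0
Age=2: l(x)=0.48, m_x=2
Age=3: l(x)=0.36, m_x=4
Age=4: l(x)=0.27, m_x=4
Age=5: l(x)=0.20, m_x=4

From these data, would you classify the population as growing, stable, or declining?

growing

R0 = Σ lx·mx = 0 + 0 + 0.96 + 1.44 + 1.08 + 0.8 = 4.28
R0 > 1, so the population is growing.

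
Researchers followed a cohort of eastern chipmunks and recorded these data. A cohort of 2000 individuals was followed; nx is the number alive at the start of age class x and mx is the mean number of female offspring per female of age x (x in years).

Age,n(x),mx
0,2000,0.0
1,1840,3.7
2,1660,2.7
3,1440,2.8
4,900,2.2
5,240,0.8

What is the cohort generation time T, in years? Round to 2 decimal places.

2.10

lx = nx/n0 = nx/2000: 1, 0.92, 0.83, 0.72, 0.45, 0.12
lx·mx: 0, 3.404, 2.241, 2.016, 0.99, 0.096 → R0 = 8.747
x·lx·mx: 0, 3.404, 4.482, 6.048, 3.96, 0.48 → Σ = 18.374
T = 18.374 / 8.747 = 2.100606… → 2.10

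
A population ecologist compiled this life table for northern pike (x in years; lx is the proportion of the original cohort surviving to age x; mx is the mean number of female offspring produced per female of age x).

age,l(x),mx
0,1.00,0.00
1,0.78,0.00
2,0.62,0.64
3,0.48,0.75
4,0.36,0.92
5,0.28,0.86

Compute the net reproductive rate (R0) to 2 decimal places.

lx·mx by age: 0, 0, 0.3968, 0.36, 0.3312, 0.2408
R0 = Σ lx·mx = 1.3288 → 1.33

1.33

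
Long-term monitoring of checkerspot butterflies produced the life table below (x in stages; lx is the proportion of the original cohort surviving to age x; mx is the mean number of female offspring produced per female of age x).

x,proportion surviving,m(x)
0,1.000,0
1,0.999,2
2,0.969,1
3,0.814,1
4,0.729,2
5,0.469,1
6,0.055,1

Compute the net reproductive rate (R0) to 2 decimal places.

5.76

lx·mx by age: 0, 1.998, 0.969, 0.814, 1.458, 0.469, 0.055
R0 = Σ lx·mx = 5.763 → 5.76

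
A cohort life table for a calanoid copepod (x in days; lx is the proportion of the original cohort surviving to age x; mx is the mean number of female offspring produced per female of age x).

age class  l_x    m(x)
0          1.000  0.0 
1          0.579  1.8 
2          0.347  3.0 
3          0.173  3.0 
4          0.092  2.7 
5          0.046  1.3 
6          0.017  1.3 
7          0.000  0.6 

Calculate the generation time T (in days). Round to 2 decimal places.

lx·mx: 0, 1.0422, 1.041, 0.519, 0.2484, 0.0598, 0.0221, 0 → R0 = 2.9325
x·lx·mx: 0, 1.0422, 2.082, 1.557, 0.9936, 0.299, 0.1326, 0 → Σ = 6.1064
T = 6.1064 / 2.9325 = 2.082319… → 2.08

2.08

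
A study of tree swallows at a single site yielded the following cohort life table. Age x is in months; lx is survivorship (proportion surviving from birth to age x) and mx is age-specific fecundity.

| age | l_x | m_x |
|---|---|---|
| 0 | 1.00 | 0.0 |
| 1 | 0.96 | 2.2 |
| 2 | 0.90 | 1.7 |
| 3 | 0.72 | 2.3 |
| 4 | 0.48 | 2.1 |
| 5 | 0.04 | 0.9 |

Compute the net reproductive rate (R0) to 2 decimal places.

lx·mx by age: 0, 2.112, 1.53, 1.656, 1.008, 0.036
R0 = Σ lx·mx = 6.342 → 6.34

6.34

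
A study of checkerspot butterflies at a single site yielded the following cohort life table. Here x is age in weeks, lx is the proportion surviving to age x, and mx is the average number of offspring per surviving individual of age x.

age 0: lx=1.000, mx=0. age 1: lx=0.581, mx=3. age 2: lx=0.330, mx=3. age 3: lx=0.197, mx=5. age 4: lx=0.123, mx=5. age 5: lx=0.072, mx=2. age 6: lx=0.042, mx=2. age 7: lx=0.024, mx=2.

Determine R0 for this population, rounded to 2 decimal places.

lx·mx by age: 0, 1.743, 0.99, 0.985, 0.615, 0.144, 0.084, 0.048
R0 = Σ lx·mx = 4.609 → 4.61

4.61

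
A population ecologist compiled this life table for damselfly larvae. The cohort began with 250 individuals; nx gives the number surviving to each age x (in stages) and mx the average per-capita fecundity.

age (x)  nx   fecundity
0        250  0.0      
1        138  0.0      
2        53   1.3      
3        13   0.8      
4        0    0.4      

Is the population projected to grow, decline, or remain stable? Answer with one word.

declining

lx = nx/n0 = nx/250: 1, 0.552, 0.212, 0.052, 0
R0 = Σ lx·mx = 0 + 0 + 0.2756 + 0.0416 + 0 = 0.3172
R0 < 1, so the population is declining.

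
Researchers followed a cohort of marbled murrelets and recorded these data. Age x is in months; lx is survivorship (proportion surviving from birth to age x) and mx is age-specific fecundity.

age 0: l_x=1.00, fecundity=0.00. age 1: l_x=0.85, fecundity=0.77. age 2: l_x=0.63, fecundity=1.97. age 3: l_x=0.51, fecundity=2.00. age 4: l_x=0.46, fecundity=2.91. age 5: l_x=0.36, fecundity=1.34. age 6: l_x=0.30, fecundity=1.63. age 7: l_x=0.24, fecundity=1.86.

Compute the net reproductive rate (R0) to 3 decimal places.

5.672

lx·mx by age: 0, 0.6545, 1.2411, 1.02, 1.3386, 0.4824, 0.489, 0.4464
R0 = Σ lx·mx = 5.672 → 5.672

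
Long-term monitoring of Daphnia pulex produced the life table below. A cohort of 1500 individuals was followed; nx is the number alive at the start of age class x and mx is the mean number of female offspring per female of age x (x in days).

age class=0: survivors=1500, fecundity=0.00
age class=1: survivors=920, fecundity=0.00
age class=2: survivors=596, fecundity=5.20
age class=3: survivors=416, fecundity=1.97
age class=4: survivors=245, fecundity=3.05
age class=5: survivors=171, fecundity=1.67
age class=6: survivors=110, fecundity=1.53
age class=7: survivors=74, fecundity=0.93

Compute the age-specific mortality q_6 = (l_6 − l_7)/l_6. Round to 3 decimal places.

lx = nx/n0 = nx/1500: 1, 0.61333…, 0.39733…, 0.27733…, 0.16333…, 0.114, 0.07333…, 0.04933…
q_6 = (l_6 − l_7) / l_6 = (0.073333… − 0.049333…) / 0.073333…
     = 0.024… / 0.073333… = 0.327273… → 0.327

0.327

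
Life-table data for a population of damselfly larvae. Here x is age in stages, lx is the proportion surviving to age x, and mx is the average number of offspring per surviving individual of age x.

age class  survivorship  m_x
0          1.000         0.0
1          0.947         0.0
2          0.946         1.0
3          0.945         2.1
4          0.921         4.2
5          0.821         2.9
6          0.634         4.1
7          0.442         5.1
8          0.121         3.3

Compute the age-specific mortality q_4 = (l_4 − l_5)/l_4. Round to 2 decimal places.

0.11

q_4 = (l_4 − l_5) / l_4 = (0.921 − 0.821) / 0.921
     = 0.1 / 0.921 = 0.108578… → 0.11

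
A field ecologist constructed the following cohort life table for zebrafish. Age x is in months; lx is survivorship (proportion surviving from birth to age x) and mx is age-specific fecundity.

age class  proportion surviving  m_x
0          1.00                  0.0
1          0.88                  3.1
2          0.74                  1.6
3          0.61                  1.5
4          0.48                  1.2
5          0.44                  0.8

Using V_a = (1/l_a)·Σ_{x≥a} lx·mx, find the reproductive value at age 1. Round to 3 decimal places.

6.540

lx·mx for x ≥ 1: 2.728, 1.184, 0.915, 0.576, 0.352 → sum = 5.755
V_1 = 5.755 / l_1 = 5.755 / 0.88 = 6.539773… → 6.540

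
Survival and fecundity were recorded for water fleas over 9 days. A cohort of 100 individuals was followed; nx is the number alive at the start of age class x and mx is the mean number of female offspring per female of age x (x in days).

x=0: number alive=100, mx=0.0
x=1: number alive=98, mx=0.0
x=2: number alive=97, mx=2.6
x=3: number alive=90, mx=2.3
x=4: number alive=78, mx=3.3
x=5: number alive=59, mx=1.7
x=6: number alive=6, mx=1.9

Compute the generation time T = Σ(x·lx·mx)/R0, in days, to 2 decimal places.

lx = nx/n0 = nx/100: 1, 0.98, 0.97, 0.9, 0.78, 0.59, 0.06
lx·mx: 0, 0, 2.522, 2.07, 2.574, 1.003, 0.114 → R0 = 8.283
x·lx·mx: 0, 0, 5.044, 6.21, 10.296, 5.015, 0.684 → Σ = 27.249
T = 27.249 / 8.283 = 3.28975… → 3.29

3.29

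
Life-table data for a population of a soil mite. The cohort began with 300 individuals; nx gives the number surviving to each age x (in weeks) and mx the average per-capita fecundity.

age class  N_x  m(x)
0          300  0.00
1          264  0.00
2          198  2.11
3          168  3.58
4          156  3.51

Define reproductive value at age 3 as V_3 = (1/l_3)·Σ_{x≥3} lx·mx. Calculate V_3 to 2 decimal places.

lx = nx/n0 = nx/300: 1, 0.88, 0.66, 0.56, 0.52
lx·mx for x ≥ 3: 2.0048, 1.8252 → sum = 3.83
V_3 = 3.83 / l_3 = 3.83 / 0.56 = 6.839286… → 6.84

6.84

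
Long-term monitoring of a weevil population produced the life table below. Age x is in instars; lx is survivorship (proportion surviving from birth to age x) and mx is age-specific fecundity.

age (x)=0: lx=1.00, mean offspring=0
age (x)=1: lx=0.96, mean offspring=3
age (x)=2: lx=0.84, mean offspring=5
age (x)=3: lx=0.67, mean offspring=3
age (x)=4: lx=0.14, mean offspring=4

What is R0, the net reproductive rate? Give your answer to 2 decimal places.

9.65

lx·mx by age: 0, 2.88, 4.2, 2.01, 0.56
R0 = Σ lx·mx = 9.65 → 9.65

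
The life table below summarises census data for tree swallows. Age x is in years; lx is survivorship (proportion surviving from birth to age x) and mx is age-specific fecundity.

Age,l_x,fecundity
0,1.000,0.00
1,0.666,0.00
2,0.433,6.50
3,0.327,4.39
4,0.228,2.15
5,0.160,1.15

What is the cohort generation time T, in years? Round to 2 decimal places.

2.60

lx·mx: 0, 0, 2.8145, 1.43553, 0.4902, 0.184 → R0 = 4.92423
x·lx·mx: 0, 0, 5.629, 4.30659, 1.9608, 0.92 → Σ = 12.81639
T = 12.81639 / 4.92423 = 2.60272… → 2.60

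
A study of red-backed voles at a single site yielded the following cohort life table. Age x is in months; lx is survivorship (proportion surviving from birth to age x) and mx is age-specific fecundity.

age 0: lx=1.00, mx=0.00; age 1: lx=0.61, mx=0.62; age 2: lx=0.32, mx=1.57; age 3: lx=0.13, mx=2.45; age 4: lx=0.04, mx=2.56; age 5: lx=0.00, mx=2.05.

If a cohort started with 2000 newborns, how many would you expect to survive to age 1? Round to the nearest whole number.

1220

Expected survivors = N0 · l_1 = 2000 × 0.61 = 1220 → 1220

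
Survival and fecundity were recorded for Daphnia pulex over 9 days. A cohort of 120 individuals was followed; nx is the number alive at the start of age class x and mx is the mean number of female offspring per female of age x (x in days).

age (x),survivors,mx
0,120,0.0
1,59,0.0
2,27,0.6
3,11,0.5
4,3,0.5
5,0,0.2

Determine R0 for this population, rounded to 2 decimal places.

lx = nx/n0 = nx/120: 1, 0.49167…, 0.225, 0.09167…, 0.025, 0
lx·mx by age: 0, 0, 0.135, 0.045833…, 0.0125, 0
R0 = Σ lx·mx = 0.193333… → 0.19

0.19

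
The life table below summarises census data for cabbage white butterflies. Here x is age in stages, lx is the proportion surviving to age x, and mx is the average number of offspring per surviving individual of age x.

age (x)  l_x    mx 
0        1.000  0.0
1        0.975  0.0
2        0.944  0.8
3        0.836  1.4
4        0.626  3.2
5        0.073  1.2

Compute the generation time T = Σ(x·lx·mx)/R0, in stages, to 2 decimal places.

3.35

lx·mx: 0, 0, 0.7552, 1.1704, 2.0032, 0.0876 → R0 = 4.0164
x·lx·mx: 0, 0, 1.5104, 3.5112, 8.0128, 0.438 → Σ = 13.4724
T = 13.4724 / 4.0164 = 3.354347… → 3.35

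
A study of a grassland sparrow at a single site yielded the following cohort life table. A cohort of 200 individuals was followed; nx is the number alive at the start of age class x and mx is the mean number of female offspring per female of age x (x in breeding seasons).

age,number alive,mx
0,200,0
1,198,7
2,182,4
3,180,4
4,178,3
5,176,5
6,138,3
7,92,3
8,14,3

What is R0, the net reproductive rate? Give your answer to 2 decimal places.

lx = nx/n0 = nx/200: 1, 0.99, 0.91, 0.9, 0.89, 0.88, 0.69, 0.46, 0.07
lx·mx by age: 0, 6.93, 3.64, 3.6, 2.67, 4.4, 2.07, 1.38, 0.21
R0 = Σ lx·mx = 24.9 → 24.90

24.90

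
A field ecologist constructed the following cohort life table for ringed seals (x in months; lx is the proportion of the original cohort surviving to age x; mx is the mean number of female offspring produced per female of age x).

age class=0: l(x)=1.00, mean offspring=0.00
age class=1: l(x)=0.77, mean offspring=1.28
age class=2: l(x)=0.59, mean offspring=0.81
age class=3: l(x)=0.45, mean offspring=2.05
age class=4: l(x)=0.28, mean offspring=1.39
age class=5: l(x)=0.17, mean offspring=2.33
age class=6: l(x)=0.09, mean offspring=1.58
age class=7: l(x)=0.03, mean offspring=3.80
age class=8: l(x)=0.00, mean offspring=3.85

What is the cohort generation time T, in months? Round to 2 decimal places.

2.89

lx·mx: 0, 0.9856, 0.4779, 0.9225, 0.3892, 0.3961, 0.1422, 0.114, 0 → R0 = 3.4275
x·lx·mx: 0, 0.9856, 0.9558, 2.7675, 1.5568, 1.9805, 0.8532, 0.798, 0 → Σ = 9.8974
T = 9.8974 / 3.4275 = 2.887644… → 2.89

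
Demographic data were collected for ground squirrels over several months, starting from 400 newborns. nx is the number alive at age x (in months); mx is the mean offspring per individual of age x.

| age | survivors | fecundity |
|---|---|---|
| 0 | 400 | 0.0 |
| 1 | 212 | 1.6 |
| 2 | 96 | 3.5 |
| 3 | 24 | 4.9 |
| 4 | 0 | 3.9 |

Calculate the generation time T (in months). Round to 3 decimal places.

lx = nx/n0 = nx/400: 1, 0.53, 0.24, 0.06, 0
lx·mx: 0, 0.848, 0.84, 0.294, 0 → R0 = 1.982
x·lx·mx: 0, 0.848, 1.68, 0.882, 0 → Σ = 3.41
T = 3.41 / 1.982 = 1.720484… → 1.720

1.720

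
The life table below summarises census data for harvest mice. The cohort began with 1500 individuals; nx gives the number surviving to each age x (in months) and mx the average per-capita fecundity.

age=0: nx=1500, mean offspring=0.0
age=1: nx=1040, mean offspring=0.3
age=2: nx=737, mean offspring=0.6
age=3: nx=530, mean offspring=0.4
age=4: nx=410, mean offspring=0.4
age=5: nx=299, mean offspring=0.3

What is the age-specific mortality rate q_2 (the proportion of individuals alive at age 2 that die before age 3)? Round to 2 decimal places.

0.28

lx = nx/n0 = nx/1500: 1, 0.69333…, 0.49133…, 0.35333…, 0.27333…, 0.19933…
q_2 = (l_2 − l_3) / l_2 = (0.491333… − 0.353333…) / 0.491333…
     = 0.138… / 0.491333… = 0.280868… → 0.28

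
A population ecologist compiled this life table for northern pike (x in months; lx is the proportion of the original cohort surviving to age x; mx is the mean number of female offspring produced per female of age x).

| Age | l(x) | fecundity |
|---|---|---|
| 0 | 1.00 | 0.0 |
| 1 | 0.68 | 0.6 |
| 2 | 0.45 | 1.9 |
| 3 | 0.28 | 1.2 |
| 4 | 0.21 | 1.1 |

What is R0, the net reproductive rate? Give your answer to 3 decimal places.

lx·mx by age: 0, 0.408, 0.855, 0.336, 0.231
R0 = Σ lx·mx = 1.83 → 1.830

1.830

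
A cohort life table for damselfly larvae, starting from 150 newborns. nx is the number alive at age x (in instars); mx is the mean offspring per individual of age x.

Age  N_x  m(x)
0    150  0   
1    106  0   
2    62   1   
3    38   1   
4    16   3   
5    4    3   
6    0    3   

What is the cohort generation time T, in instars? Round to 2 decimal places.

3.06

lx = nx/n0 = nx/150: 1, 0.70667…, 0.41333…, 0.25333…, 0.10667…, 0.02667…, 0
lx·mx: 0, 0, 0.413333…, 0.253333…, 0.32…, 0.08…, 0 → R0 = 1.066667…
x·lx·mx: 0, 0, 0.826667…, 0.76…, 1.28…, 0.4…, 0 → Σ = 3.266667…
T = 3.266667… / 1.066667… = 3.0625… → 3.06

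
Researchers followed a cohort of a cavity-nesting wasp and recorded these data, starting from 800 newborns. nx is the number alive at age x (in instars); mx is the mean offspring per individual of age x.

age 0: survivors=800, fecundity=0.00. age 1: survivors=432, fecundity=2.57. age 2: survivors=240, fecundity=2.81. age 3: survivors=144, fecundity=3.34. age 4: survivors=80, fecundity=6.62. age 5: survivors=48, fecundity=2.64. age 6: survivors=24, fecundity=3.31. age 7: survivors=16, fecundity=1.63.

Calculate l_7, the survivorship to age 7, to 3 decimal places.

l_7 = n_7/n_0 = 16/800 = 0.02 → 0.020

0.020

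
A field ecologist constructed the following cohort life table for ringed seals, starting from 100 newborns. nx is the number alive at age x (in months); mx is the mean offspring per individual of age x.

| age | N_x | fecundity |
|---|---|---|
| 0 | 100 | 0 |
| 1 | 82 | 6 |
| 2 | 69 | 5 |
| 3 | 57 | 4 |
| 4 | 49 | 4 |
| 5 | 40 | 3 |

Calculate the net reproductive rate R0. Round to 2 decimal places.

lx = nx/n0 = nx/100: 1, 0.82, 0.69, 0.57, 0.49, 0.4
lx·mx by age: 0, 4.92, 3.45, 2.28, 1.96, 1.2
R0 = Σ lx·mx = 13.81 → 13.81

13.81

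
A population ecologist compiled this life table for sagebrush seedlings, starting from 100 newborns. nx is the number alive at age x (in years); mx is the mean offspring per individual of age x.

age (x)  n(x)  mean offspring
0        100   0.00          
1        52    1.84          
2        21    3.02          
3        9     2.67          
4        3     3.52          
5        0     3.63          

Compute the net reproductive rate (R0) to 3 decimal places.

lx = nx/n0 = nx/100: 1, 0.52, 0.21, 0.09, 0.03, 0
lx·mx by age: 0, 0.9568, 0.6342, 0.2403, 0.1056, 0
R0 = Σ lx·mx = 1.9369 → 1.937

1.937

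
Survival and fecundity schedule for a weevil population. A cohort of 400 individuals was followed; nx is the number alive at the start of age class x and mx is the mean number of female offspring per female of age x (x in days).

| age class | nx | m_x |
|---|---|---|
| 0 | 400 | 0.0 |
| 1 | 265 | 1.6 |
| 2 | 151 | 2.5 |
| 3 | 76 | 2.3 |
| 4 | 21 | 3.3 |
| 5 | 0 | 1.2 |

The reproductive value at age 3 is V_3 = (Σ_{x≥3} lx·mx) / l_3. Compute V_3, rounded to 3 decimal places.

lx = nx/n0 = nx/400: 1, 0.6625, 0.3775, 0.19, 0.0525, 0
lx·mx for x ≥ 3: 0.437, 0.17325, 0 → sum = 0.61025
V_3 = 0.61025 / l_3 = 0.61025 / 0.19 = 3.211842… → 3.212

3.212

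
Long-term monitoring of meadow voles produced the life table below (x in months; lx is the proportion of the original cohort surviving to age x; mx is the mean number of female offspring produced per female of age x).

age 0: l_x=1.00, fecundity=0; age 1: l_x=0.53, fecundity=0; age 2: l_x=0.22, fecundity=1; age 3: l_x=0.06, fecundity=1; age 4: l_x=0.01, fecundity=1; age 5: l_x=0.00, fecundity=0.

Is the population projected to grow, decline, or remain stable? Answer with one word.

declining

R0 = Σ lx·mx = 0 + 0 + 0.22 + 0.06 + 0.01 + 0 = 0.29
R0 < 1, so the population is declining.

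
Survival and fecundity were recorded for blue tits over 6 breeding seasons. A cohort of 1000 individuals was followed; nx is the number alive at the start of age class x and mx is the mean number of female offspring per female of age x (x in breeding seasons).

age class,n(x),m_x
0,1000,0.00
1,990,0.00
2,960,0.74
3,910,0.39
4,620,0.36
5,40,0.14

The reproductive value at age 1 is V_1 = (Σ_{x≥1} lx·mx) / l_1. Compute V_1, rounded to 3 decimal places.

lx = nx/n0 = nx/1000: 1, 0.99, 0.96, 0.91, 0.62, 0.04
lx·mx for x ≥ 1: 0, 0.7104, 0.3549, 0.2232, 0.0056 → sum = 1.2941
V_1 = 1.2941 / l_1 = 1.2941 / 0.99 = 1.307172… → 1.307

1.307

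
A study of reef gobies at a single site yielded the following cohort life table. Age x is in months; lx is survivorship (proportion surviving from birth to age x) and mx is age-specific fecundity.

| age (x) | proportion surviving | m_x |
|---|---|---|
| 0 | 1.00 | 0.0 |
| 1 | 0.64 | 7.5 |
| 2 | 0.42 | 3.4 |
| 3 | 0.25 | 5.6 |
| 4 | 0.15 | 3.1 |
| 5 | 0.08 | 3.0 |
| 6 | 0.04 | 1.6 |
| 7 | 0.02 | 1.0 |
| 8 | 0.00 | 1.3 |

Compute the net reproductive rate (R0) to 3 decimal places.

8.417

lx·mx by age: 0, 4.8, 1.428, 1.4, 0.465, 0.24, 0.064, 0.02, 0
R0 = Σ lx·mx = 8.417 → 8.417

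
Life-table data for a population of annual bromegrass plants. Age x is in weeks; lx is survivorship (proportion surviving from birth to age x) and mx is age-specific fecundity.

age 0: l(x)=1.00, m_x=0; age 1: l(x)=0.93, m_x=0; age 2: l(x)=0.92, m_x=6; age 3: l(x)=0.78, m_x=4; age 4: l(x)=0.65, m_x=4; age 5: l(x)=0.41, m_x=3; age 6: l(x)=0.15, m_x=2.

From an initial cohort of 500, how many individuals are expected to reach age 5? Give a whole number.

205

Expected survivors = N0 · l_5 = 500 × 0.41 = 205 → 205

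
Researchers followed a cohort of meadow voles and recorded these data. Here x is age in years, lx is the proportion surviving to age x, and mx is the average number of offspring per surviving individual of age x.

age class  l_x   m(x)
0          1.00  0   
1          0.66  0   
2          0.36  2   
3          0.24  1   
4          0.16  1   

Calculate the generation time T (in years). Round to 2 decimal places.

2.50

lx·mx: 0, 0, 0.72, 0.24, 0.16 → R0 = 1.12
x·lx·mx: 0, 0, 1.44, 0.72, 0.64 → Σ = 2.8
T = 2.8 / 1.12 = 2.5 → 2.50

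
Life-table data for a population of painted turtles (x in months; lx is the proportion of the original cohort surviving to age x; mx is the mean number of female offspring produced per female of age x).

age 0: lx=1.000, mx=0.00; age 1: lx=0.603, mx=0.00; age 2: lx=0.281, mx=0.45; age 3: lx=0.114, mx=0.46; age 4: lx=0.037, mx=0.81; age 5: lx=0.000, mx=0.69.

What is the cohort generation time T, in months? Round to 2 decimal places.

2.54

lx·mx: 0, 0, 0.12645, 0.05244, 0.02997, 0 → R0 = 0.20886
x·lx·mx: 0, 0, 0.2529, 0.15732, 0.11988, 0 → Σ = 0.5301
T = 0.5301 / 0.20886 = 2.538064… → 2.54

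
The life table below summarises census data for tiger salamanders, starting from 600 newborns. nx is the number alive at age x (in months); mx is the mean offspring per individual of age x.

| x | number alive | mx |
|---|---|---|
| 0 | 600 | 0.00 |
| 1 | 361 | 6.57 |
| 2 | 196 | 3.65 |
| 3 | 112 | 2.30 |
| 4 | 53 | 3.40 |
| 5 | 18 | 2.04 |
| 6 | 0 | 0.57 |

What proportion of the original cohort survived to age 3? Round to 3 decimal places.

l_3 = n_3/n_0 = 112/600 = 0.186667… → 0.187

0.187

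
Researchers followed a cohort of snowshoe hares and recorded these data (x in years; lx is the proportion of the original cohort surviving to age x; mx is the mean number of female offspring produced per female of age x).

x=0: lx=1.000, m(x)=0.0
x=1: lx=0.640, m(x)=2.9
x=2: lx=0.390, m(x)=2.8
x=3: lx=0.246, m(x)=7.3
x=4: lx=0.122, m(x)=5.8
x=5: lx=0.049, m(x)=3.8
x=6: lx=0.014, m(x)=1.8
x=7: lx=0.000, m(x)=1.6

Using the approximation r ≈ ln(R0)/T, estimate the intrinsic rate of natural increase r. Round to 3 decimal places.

R0 = Σ lx·mx = 0 + 1.856 + 1.092 + 1.7958 + 0.7076 + 0.1862 + 0.0252 + 0 = 5.6628
Σ x·lx·mx = 13.34; T = 13.34/5.6628 = 2.35573…
r ≈ ln(R0)/T = ln(5.6628)/2.35573… = 0.73604… → 0.736

0.736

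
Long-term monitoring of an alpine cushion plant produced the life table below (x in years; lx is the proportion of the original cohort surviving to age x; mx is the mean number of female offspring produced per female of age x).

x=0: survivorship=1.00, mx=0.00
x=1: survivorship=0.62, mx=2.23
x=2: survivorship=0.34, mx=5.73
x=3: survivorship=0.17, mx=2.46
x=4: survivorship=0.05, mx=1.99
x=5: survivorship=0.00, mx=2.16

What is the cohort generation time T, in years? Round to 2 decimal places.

1.80

lx·mx: 0, 1.3826, 1.9482, 0.4182, 0.0995, 0 → R0 = 3.8485
x·lx·mx: 0, 1.3826, 3.8964, 1.2546, 0.398, 0 → Σ = 6.9316
T = 6.9316 / 3.8485 = 1.801117… → 1.80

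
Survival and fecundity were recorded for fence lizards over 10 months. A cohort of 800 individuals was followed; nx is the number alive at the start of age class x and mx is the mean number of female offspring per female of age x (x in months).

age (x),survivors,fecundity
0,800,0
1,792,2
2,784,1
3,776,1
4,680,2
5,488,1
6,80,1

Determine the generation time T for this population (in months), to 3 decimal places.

2.729

lx = nx/n0 = nx/800: 1, 0.99, 0.98, 0.97, 0.85, 0.61, 0.1
lx·mx: 0, 1.98, 0.98, 0.97, 1.7, 0.61, 0.1 → R0 = 6.34
x·lx·mx: 0, 1.98, 1.96, 2.91, 6.8, 3.05, 0.6 → Σ = 17.3
T = 17.3 / 6.34 = 2.728707… → 2.729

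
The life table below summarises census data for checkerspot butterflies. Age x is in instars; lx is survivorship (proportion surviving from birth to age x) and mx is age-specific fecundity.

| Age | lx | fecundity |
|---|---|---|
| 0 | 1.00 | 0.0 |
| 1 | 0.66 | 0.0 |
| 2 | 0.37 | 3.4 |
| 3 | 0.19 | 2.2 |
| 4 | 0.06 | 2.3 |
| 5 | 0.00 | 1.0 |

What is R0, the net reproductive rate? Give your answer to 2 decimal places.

1.81

lx·mx by age: 0, 0, 1.258, 0.418, 0.138, 0
R0 = Σ lx·mx = 1.814 → 1.81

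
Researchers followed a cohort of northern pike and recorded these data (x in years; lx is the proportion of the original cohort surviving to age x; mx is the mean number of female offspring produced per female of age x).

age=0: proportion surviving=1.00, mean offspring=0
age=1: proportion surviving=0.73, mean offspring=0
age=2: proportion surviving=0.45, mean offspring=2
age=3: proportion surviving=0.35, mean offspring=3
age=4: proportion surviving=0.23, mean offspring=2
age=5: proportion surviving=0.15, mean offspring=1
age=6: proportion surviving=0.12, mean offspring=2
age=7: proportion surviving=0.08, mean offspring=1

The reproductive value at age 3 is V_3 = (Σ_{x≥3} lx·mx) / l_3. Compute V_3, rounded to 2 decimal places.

5.66

lx·mx for x ≥ 3: 1.05, 0.46, 0.15, 0.24, 0.08 → sum = 1.98
V_3 = 1.98 / l_3 = 1.98 / 0.35 = 5.657143… → 5.66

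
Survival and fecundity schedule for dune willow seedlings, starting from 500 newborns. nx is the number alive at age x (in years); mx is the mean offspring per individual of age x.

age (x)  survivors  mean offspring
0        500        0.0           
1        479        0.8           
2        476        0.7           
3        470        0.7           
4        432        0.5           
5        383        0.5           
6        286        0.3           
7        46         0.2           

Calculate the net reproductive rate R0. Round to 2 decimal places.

3.10

lx = nx/n0 = nx/500: 1, 0.958, 0.952, 0.94, 0.864, 0.766, 0.572, 0.092
lx·mx by age: 0, 0.7664, 0.6664, 0.658, 0.432, 0.383, 0.1716, 0.0184
R0 = Σ lx·mx = 3.0958 → 3.10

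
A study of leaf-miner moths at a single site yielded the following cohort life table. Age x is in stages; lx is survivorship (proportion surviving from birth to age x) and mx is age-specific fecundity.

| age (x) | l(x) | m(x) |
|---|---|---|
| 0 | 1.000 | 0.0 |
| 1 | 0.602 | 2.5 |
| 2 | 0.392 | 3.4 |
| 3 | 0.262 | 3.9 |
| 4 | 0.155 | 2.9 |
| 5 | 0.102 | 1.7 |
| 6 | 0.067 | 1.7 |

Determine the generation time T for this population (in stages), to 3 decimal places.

lx·mx: 0, 1.505, 1.3328, 1.0218, 0.4495, 0.1734, 0.1139 → R0 = 4.5964
x·lx·mx: 0, 1.505, 2.6656, 3.0654, 1.798, 0.867, 0.6834 → Σ = 10.5844
T = 10.5844 / 4.5964 = 2.302759… → 2.303

2.303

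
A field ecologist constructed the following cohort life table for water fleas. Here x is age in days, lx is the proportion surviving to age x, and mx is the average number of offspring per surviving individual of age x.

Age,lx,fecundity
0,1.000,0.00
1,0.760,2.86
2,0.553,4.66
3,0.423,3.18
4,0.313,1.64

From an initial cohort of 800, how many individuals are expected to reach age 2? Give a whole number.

442

Expected survivors = N0 · l_2 = 800 × 0.553 = 442.4 → 442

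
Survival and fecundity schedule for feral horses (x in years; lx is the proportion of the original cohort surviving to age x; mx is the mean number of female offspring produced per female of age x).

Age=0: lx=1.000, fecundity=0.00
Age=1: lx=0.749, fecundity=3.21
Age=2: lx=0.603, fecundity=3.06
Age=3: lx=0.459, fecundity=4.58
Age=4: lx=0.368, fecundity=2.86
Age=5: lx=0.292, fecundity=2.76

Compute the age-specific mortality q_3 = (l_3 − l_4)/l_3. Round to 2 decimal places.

0.20

q_3 = (l_3 − l_4) / l_3 = (0.459 − 0.368) / 0.459
     = 0.091 / 0.459 = 0.198257… → 0.20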